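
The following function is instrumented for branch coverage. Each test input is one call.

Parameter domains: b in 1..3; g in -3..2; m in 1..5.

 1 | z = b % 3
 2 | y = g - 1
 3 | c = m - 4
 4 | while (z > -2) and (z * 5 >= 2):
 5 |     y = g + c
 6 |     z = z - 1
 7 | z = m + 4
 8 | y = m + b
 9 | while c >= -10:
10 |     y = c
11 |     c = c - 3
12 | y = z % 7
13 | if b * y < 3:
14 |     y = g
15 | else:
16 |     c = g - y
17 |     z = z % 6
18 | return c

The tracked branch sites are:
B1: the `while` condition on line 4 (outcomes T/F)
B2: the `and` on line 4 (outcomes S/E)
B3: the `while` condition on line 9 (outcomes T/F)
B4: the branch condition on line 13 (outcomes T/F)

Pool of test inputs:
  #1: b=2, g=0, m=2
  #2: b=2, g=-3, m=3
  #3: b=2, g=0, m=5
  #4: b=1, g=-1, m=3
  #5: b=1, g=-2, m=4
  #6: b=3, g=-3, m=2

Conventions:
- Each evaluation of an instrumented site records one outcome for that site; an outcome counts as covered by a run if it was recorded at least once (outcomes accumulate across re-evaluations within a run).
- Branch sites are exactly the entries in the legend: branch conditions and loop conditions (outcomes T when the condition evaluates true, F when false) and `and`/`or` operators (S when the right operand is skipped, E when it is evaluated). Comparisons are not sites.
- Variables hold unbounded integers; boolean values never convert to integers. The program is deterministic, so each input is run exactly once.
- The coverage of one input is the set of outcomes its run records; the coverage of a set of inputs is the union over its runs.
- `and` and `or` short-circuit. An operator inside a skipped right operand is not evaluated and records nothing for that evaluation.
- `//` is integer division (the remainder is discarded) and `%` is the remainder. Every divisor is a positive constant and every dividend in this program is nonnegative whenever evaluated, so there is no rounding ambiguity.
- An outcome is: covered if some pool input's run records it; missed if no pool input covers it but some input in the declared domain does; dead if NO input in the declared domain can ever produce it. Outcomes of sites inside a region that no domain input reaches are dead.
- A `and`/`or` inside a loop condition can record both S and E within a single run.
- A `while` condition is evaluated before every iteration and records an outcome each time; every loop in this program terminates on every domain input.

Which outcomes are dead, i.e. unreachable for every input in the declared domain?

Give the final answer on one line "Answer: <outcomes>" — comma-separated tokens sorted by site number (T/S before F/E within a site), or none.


running all 90 domain inputs and tallying outcomes:
  B2=S: never recorded by any domain input -> dead
  reachable outcomes have witnesses, e.g. B1=T (e.g. b=1, g=-3, m=1), B1=F (e.g. b=1, g=-3, m=1), B2=E (e.g. b=1, g=-3, m=1), B3=T (e.g. b=1, g=-3, m=1)
Answer: B2=S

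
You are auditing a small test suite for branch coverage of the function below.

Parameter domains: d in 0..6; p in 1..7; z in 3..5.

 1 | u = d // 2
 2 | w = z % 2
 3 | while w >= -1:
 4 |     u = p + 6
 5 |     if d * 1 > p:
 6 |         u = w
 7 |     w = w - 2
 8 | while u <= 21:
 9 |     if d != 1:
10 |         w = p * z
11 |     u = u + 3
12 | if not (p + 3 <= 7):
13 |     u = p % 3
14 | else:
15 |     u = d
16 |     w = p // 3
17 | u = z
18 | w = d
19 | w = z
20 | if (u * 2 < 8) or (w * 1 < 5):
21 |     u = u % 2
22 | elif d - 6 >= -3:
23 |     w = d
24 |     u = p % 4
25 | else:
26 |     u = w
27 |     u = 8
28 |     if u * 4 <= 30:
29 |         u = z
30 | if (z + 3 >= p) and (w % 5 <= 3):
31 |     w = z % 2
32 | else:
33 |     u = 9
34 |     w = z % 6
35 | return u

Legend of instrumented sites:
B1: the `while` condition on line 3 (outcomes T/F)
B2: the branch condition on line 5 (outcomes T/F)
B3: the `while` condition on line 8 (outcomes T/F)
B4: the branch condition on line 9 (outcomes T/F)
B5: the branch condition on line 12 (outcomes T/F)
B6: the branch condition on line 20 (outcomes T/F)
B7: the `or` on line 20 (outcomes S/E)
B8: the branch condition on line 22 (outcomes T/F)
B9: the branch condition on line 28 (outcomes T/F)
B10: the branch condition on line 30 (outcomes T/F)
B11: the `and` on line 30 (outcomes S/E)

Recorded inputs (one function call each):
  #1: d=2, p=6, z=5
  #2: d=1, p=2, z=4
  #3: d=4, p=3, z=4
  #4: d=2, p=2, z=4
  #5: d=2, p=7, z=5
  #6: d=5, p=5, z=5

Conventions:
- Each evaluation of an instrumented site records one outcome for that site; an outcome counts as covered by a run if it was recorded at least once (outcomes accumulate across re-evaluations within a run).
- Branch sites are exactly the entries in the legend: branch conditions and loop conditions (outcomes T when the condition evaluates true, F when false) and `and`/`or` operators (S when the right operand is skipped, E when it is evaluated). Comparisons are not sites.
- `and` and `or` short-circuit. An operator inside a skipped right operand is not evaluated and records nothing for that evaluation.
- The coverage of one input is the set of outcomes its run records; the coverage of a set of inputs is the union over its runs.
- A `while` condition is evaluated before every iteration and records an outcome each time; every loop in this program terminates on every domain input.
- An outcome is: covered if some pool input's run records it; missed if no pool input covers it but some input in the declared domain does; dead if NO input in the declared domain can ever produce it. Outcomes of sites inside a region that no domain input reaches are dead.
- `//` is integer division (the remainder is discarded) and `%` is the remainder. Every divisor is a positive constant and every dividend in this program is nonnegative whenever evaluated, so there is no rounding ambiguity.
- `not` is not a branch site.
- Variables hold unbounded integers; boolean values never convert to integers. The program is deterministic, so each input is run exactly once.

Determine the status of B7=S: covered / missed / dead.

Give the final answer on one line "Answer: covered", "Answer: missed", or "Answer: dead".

no pool input records B7=S
but domain input (d=0, p=1, z=3) does record it -> reachable, so missed

Answer: missed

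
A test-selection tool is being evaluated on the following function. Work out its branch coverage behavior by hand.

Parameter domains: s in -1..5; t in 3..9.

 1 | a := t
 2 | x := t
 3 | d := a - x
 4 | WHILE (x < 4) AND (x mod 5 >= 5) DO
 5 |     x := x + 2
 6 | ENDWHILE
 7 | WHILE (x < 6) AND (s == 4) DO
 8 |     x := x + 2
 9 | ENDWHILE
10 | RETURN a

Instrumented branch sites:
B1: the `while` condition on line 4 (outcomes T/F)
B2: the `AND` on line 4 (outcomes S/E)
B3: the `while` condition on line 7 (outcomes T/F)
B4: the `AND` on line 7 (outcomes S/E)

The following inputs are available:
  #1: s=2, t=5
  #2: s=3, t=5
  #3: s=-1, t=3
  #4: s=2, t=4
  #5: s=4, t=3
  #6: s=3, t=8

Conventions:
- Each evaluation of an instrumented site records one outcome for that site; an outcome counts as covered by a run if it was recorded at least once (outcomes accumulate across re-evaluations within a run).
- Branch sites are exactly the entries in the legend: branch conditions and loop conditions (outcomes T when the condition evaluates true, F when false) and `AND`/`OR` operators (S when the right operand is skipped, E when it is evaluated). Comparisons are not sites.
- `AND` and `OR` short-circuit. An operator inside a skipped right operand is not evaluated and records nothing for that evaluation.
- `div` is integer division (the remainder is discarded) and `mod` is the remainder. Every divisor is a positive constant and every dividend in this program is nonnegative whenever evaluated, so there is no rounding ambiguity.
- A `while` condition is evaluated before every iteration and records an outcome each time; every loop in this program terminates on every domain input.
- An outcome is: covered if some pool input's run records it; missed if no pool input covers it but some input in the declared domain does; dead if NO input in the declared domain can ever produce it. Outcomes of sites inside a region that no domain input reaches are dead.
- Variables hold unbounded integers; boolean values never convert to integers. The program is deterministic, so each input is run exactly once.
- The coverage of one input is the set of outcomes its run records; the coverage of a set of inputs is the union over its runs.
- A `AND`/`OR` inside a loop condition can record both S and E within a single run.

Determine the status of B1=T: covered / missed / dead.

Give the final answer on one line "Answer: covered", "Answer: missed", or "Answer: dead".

no pool input records B1=T
checking all 49 inputs in the declared domain: B1=T is never recorded -> dead

Answer: dead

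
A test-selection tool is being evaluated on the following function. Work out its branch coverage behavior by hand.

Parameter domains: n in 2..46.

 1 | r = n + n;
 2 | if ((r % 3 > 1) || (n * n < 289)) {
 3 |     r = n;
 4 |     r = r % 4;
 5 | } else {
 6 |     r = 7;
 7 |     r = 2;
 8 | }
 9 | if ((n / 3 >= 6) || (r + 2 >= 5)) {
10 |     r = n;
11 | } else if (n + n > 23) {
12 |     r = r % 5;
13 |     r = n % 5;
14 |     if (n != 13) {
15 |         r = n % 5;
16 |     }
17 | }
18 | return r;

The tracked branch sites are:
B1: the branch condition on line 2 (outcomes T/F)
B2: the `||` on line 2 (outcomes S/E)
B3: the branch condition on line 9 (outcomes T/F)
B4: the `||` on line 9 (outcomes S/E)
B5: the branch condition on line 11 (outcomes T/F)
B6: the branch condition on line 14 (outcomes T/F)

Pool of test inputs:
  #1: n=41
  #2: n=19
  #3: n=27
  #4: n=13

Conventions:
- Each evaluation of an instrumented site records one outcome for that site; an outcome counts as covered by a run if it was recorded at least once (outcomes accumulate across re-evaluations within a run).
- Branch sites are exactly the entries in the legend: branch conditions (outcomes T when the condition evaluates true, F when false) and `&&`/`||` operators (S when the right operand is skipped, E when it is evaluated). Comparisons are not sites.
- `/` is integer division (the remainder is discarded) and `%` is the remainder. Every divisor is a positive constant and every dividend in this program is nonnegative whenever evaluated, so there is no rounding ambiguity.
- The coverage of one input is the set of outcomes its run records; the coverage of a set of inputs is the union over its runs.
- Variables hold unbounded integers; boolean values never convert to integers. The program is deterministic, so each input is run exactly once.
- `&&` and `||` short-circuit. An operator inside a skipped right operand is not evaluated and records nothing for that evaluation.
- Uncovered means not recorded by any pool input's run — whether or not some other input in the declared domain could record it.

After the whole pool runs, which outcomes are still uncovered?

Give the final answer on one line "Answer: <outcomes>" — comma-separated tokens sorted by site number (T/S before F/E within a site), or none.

input #1, n=41: events B2->E, B1->F, B4->S, B3->T; outcomes B1=F, B2=E, B3=T, B4=S
input #2, n=19: events B2->S, B1->T, B4->S, B3->T; outcomes B1=T, B2=S, B3=T, B4=S
input #3, n=27: events B2->E, B1->F, B4->S, B3->T; outcomes B1=F, B2=E, B3=T, B4=S
input #4, n=13: events B2->S, B1->T, B4->E, B3->F, B5->T, B6->F; outcomes B1=T, B2=S, B3=F, B4=E, B5=T, B6=F
union over the pool: B1=T, B1=F, B2=S, B2=E, B3=T, B3=F, B4=S, B4=E, B5=T, B6=F
uncovered (2 of 12): B5=F, B6=T

Answer: B5=F, B6=T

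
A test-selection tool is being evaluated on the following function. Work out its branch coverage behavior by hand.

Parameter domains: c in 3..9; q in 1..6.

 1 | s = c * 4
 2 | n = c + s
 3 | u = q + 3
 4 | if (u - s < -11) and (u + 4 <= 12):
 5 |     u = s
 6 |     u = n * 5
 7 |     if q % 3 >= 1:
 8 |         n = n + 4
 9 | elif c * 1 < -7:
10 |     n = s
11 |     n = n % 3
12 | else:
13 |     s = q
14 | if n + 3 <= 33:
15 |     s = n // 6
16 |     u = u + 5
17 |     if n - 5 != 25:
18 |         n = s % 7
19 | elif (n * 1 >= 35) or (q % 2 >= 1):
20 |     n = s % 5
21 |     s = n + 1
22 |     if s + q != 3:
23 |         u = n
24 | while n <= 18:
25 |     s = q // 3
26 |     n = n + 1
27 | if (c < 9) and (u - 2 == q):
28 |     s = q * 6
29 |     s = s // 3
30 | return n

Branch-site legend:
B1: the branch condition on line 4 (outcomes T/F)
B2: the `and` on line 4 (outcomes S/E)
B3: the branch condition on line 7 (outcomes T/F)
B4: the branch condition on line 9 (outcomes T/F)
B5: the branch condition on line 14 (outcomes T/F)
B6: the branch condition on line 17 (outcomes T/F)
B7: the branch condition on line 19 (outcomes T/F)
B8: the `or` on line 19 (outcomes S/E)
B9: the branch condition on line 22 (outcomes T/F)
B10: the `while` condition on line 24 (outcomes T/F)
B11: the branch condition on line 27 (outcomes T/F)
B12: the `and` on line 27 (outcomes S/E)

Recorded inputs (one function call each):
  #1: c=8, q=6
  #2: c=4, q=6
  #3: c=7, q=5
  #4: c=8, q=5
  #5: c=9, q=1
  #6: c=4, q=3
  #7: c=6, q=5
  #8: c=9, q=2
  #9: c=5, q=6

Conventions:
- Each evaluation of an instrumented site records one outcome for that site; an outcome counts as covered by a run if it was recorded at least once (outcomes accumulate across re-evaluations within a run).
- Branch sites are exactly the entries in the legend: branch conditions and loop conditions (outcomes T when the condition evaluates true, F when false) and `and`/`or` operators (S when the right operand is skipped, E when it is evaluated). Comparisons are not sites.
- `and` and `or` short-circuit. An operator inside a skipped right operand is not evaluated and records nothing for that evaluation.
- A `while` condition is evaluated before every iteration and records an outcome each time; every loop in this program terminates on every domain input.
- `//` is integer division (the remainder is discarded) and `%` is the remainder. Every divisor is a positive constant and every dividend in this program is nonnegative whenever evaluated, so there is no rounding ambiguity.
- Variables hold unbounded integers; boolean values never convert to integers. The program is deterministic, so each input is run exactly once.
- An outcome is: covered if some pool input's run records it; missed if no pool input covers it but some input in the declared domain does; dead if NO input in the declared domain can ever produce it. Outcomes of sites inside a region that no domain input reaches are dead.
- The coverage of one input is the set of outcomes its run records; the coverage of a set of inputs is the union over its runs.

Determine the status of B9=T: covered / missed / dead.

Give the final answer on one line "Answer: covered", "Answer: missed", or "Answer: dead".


B9=T is recorded by pool input(s) 1, 3, 4, 7, 8 -> covered
Answer: covered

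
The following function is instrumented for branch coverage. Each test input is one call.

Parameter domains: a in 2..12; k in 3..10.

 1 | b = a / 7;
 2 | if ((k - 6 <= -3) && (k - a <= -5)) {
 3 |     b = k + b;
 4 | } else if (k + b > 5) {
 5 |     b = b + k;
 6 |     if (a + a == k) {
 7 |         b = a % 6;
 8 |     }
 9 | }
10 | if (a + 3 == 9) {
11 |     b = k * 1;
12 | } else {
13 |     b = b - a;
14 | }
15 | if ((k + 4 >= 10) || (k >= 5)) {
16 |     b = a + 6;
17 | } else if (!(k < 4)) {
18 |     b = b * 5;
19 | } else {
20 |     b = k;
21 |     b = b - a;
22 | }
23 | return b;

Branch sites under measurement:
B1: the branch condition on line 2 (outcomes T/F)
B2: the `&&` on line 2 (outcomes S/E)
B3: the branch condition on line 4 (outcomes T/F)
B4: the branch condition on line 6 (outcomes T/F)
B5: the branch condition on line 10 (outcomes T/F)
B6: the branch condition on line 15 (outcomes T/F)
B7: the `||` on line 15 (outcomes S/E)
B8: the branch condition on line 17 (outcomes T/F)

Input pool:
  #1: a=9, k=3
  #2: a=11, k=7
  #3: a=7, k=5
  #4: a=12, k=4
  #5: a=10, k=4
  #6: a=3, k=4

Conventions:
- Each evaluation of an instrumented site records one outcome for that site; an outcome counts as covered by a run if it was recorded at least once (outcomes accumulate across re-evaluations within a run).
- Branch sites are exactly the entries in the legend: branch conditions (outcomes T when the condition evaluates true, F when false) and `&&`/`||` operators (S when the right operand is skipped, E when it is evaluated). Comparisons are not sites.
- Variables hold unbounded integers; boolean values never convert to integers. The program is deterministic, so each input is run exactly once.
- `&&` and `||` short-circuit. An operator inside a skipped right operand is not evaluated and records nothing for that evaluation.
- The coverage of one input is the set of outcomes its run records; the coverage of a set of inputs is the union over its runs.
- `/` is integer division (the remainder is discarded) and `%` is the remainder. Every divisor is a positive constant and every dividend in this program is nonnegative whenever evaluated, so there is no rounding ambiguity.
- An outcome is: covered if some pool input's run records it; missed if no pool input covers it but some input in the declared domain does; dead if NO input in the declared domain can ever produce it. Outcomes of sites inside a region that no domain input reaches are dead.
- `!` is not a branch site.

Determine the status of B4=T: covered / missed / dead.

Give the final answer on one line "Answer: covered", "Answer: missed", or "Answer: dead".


no pool input records B4=T
but domain input (a=3, k=6) does record it -> reachable, so missed
Answer: missed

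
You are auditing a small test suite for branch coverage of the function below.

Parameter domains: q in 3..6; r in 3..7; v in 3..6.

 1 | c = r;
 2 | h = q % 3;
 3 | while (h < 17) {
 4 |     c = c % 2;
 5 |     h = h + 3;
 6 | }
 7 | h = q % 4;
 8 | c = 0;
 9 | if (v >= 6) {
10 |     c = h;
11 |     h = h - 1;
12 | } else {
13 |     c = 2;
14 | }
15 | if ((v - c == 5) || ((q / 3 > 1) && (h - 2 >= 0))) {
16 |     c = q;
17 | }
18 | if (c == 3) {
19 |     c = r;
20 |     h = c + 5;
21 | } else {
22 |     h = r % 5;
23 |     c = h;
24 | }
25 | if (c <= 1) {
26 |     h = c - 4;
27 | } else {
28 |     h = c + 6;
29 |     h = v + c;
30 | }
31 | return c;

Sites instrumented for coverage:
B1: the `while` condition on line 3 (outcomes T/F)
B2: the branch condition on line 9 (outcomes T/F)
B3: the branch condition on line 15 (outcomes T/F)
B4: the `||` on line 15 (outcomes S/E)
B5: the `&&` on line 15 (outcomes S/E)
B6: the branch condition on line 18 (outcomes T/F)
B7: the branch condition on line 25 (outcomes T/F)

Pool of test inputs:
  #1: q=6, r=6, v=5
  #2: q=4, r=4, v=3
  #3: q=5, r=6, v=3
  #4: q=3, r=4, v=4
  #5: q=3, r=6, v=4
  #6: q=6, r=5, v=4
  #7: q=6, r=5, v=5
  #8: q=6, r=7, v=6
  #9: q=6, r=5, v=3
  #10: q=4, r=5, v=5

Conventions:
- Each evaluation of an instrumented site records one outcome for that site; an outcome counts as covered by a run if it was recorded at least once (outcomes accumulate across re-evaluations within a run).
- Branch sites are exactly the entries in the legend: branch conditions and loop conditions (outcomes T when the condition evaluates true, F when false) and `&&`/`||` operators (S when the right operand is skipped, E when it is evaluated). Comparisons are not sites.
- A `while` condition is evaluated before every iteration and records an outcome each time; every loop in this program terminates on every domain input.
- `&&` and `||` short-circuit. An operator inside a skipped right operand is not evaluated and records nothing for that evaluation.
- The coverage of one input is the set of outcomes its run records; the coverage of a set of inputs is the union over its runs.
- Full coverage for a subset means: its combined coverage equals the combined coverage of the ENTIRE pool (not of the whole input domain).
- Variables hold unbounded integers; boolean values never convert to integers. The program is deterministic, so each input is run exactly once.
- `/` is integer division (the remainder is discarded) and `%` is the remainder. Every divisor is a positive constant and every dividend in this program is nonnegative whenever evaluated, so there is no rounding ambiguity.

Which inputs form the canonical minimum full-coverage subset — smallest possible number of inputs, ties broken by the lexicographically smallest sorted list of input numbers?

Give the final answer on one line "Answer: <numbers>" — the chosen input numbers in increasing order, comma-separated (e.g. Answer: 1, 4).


run #1 (q=6, r=6, v=5) runs B1->T, B1->T, B1->T, B1->T, B1->T, B1->T, B1->F, B2->F, B4->E, B5->E, B3->T, B6->F, B7->T; records B1=T, B1=F, B2=F, B3=T, B4=E, B5=E, B6=F, B7=T
run #2 (q=4, r=4, v=3) runs B1->T, B1->T, B1->T, B1->T, B1->T, B1->T, B1->F, B2->F, B4->E, B5->S, B3->F, B6->F, B7->F; records B1=T, B1=F, B2=F, B3=F, B4=E, B5=S, B6=F, B7=F
run #3 (q=5, r=6, v=3) runs B1->T, B1->T, B1->T, B1->T, B1->T, B1->F, B2->F, B4->E, B5->S, B3->F, B6->F, B7->T; records B1=T, B1=F, B2=F, B3=F, B4=E, B5=S, B6=F, B7=T
run #4 (q=3, r=4, v=4) runs B1->T, B1->T, B1->T, B1->T, B1->T, B1->T, B1->F, B2->F, B4->E, B5->S, B3->F, B6->F, B7->F; records B1=T, B1=F, B2=F, B3=F, B4=E, B5=S, B6=F, B7=F
run #5 (q=3, r=6, v=4) runs B1->T, B1->T, B1->T, B1->T, B1->T, B1->T, B1->F, B2->F, B4->E, B5->S, B3->F, B6->F, B7->T; records B1=T, B1=F, B2=F, B3=F, B4=E, B5=S, B6=F, B7=T
run #6 (q=6, r=5, v=4) runs B1->T, B1->T, B1->T, B1->T, B1->T, B1->T, B1->F, B2->F, B4->E, B5->E, B3->T, B6->F, B7->T; records B1=T, B1=F, B2=F, B3=T, B4=E, B5=E, B6=F, B7=T
run #7 (q=6, r=5, v=5) runs B1->T, B1->T, B1->T, B1->T, B1->T, B1->T, B1->F, B2->F, B4->E, B5->E, B3->T, B6->F, B7->T; records B1=T, B1=F, B2=F, B3=T, B4=E, B5=E, B6=F, B7=T
run #8 (q=6, r=7, v=6) runs B1->T, B1->T, B1->T, B1->T, B1->T, B1->T, B1->F, B2->T, B4->E, B5->E, B3->F, B6->F, B7->F; records B1=T, B1=F, B2=T, B3=F, B4=E, B5=E, B6=F, B7=F
run #9 (q=6, r=5, v=3) runs B1->T, B1->T, B1->T, B1->T, B1->T, B1->T, B1->F, B2->F, B4->E, B5->E, B3->T, B6->F, B7->T; records B1=T, B1=F, B2=F, B3=T, B4=E, B5=E, B6=F, B7=T
run #10 (q=4, r=5, v=5) runs B1->T, B1->T, B1->T, B1->T, B1->T, B1->T, B1->F, B2->F, B4->E, B5->S, B3->F, B6->F, B7->T; records B1=T, B1=F, B2=F, B3=F, B4=E, B5=S, B6=F, B7=T
pool-wide coverage (12 outcomes): B1=T, B1=F, B2=T, B2=F, B3=T, B3=F, B4=E, B5=S, B5=E, B6=F, B7=T, B7=F
size 1 is not enough: best union over all size-1 subsets is 8/12
size 2 is not enough: best union over all size-2 subsets is 11/12
at size 3, {1, 2, 8} reaches all 12 outcomes; every lexicographically earlier size-3 subset fails
Answer: 1, 2, 8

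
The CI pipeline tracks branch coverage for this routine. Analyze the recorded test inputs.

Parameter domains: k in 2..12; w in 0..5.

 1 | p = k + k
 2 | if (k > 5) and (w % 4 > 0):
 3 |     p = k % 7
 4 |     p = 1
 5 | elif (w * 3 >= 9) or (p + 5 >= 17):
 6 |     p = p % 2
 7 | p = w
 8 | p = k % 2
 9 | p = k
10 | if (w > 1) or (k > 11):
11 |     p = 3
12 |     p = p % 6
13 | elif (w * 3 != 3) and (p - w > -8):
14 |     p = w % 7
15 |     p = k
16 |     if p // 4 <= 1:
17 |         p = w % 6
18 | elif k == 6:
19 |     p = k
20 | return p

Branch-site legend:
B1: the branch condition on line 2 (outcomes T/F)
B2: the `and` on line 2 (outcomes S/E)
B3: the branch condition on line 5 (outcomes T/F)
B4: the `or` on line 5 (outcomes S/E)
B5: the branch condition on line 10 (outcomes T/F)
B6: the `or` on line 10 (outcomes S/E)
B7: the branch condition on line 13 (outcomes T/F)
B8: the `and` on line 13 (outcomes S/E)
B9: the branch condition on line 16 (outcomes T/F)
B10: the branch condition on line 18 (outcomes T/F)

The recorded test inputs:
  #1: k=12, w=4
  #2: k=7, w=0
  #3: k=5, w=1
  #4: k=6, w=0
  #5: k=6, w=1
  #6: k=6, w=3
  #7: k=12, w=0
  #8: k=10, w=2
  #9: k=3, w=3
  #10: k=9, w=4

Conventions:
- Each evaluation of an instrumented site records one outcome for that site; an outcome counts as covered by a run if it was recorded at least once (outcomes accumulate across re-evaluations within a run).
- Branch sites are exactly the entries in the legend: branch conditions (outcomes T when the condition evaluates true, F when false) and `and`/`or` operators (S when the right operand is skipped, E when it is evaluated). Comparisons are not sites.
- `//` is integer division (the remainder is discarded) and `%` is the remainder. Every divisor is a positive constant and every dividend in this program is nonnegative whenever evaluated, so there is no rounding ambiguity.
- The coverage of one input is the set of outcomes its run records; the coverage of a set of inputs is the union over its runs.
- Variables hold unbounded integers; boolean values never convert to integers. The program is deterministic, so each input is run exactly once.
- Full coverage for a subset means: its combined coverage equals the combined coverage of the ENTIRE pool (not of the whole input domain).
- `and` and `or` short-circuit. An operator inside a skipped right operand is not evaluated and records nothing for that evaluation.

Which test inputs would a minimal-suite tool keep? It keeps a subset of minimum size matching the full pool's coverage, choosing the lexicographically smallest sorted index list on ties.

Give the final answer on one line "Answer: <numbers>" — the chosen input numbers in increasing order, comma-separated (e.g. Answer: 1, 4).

test 1 (k=12, w=4) fires B2->E, B1->F, B4->S, B3->T, B6->S, B5->T; hits B1=F, B2=E, B3=T, B4=S, B5=T, B6=S
test 2 (k=7, w=0) fires B2->E, B1->F, B4->E, B3->T, B6->E, B5->F, B8->E, B7->T, B9->T; hits B1=F, B2=E, B3=T, B4=E, B5=F, B6=E, B7=T, B8=E, B9=T
test 3 (k=5, w=1) fires B2->S, B1->F, B4->E, B3->F, B6->E, B5->F, B8->S, B7->F, B10->F; hits B1=F, B2=S, B3=F, B4=E, B5=F, B6=E, B7=F, B8=S, B10=F
test 4 (k=6, w=0) fires B2->E, B1->F, B4->E, B3->T, B6->E, B5->F, B8->E, B7->T, B9->T; hits B1=F, B2=E, B3=T, B4=E, B5=F, B6=E, B7=T, B8=E, B9=T
test 5 (k=6, w=1) fires B2->E, B1->T, B6->E, B5->F, B8->S, B7->F, B10->T; hits B1=T, B2=E, B5=F, B6=E, B7=F, B8=S, B10=T
test 6 (k=6, w=3) fires B2->E, B1->T, B6->S, B5->T; hits B1=T, B2=E, B5=T, B6=S
test 7 (k=12, w=0) fires B2->E, B1->F, B4->E, B3->T, B6->E, B5->T; hits B1=F, B2=E, B3=T, B4=E, B5=T, B6=E
test 8 (k=10, w=2) fires B2->E, B1->T, B6->S, B5->T; hits B1=T, B2=E, B5=T, B6=S
test 9 (k=3, w=3) fires B2->S, B1->F, B4->S, B3->T, B6->S, B5->T; hits B1=F, B2=S, B3=T, B4=S, B5=T, B6=S
test 10 (k=9, w=4) fires B2->E, B1->F, B4->S, B3->T, B6->S, B5->T; hits B1=F, B2=E, B3=T, B4=S, B5=T, B6=S
the full pool covers 19 outcomes: B1=T, B1=F, B2=S, B2=E, B3=T, B3=F, B4=S, B4=E, B5=T, B5=F, B6=S, B6=E, B7=T, B7=F, B8=S, B8=E, B9=T, B10=T, B10=F
checked all size-1 subsets: none covers 19 outcomes (max 9/19)
checked all size-2 subsets: none covers 19 outcomes (max 14/19)
checked all size-3 subsets: none covers 19 outcomes (max 17/19)
size 4: inputs {1, 2, 3, 5} cover all 19 outcomes, and no lexicographically smaller subset of this size does

Answer: 1, 2, 3, 5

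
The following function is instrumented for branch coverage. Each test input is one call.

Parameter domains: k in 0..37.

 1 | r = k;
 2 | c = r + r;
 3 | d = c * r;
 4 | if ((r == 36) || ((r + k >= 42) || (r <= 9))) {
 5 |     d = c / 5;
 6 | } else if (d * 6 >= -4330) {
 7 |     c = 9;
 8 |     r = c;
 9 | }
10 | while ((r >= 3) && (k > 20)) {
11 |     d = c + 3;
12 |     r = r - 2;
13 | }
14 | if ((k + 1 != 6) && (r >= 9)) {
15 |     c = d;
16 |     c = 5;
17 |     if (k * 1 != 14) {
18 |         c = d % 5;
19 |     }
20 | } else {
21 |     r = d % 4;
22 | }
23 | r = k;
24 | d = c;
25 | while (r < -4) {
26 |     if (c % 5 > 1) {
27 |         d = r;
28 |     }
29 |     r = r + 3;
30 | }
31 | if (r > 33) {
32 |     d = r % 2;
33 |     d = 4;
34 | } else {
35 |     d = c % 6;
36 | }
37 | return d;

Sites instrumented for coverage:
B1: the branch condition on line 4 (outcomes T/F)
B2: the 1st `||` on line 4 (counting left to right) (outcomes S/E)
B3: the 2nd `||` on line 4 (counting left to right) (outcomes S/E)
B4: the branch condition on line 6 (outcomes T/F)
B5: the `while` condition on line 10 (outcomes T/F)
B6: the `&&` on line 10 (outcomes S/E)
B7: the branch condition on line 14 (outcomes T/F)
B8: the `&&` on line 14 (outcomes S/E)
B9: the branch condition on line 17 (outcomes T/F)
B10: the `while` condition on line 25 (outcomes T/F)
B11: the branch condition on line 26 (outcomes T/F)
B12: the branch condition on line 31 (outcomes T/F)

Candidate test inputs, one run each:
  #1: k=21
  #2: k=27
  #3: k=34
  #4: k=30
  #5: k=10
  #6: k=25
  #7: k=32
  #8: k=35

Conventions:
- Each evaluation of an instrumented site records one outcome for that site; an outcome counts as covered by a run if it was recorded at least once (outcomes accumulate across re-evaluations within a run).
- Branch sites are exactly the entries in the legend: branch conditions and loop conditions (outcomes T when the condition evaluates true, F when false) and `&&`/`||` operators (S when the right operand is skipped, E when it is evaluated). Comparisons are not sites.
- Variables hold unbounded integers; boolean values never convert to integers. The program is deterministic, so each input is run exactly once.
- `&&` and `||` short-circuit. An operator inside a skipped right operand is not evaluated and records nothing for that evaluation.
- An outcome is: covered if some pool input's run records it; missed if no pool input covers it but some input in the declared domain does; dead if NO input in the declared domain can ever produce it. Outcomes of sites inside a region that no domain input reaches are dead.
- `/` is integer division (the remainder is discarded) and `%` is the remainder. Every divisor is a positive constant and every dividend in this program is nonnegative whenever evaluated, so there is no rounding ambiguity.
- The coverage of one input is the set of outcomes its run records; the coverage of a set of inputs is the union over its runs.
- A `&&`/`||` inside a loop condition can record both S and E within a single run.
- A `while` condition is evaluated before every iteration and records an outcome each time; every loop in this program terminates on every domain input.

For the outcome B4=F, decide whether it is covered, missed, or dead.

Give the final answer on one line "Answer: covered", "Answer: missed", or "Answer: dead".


no pool input records B4=F
checking all 38 inputs in the declared domain: B4=F is never recorded -> dead
Answer: dead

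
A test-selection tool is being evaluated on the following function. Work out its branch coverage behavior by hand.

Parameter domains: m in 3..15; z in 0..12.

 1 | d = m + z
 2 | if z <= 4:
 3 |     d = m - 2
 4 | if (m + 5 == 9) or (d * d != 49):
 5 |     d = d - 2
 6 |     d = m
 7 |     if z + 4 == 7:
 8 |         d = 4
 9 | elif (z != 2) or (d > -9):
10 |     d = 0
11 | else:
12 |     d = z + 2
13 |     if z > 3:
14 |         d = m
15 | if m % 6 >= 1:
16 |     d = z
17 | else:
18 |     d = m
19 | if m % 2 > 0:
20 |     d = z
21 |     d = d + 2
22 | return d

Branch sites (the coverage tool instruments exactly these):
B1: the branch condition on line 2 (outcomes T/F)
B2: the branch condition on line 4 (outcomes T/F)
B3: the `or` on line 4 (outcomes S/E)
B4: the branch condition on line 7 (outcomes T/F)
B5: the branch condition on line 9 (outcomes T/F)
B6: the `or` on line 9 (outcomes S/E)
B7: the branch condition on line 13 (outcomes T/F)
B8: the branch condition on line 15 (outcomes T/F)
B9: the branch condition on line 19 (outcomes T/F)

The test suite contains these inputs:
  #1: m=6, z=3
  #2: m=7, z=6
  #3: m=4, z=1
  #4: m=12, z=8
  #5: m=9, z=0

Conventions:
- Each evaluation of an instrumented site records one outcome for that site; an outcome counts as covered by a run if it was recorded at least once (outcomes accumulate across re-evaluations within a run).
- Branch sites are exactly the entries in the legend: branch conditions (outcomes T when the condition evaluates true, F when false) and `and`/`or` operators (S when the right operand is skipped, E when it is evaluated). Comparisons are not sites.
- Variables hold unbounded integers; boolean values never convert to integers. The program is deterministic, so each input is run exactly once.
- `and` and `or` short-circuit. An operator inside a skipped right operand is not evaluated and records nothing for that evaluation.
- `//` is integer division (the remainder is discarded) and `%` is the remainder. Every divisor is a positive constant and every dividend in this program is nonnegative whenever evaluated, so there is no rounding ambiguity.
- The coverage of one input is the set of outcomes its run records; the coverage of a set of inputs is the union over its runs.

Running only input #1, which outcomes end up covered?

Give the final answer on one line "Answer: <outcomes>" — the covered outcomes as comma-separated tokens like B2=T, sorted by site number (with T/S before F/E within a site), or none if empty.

Running input #1 (m=6, z=3), event by event:
  B1->T, B3->E, B2->T, B4->T, B8->F, B9->F
collecting distinct outcomes: B1=T, B2=T, B3=E, B4=T, B8=F, B9=F

Answer: B1=T, B2=T, B3=E, B4=T, B8=F, B9=F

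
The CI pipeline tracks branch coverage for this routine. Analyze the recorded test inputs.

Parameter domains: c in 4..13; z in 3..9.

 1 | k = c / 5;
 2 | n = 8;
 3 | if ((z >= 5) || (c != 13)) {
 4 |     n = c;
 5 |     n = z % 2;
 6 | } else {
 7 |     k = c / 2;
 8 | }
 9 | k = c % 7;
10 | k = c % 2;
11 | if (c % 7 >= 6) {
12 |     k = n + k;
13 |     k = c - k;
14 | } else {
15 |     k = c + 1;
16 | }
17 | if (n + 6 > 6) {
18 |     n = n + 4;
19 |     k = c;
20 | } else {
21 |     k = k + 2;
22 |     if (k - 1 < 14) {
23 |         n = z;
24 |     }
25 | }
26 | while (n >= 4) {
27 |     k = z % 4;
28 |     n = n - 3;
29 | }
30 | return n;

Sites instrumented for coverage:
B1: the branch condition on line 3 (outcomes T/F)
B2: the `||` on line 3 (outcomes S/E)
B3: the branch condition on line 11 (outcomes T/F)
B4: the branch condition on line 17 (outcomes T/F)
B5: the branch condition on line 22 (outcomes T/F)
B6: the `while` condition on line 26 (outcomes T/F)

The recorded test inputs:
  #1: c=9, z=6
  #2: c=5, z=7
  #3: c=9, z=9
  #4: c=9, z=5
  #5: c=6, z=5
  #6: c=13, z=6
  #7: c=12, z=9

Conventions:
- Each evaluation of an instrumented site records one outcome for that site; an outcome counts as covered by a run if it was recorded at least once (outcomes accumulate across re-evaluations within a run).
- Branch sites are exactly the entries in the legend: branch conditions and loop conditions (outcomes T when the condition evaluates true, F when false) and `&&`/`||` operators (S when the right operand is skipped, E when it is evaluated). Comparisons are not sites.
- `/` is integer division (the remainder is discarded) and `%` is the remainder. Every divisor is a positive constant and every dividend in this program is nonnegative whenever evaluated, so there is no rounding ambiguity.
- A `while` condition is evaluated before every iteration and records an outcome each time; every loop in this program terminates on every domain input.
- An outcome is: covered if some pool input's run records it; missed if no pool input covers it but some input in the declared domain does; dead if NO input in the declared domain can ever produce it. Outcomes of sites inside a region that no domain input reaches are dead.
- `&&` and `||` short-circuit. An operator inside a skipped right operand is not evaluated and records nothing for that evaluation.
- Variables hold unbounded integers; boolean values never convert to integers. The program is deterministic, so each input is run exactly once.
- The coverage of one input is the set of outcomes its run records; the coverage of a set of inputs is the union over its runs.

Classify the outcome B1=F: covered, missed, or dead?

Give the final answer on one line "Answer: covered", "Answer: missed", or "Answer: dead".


no pool input records B1=F
but domain input (c=13, z=3) does record it -> reachable, so missed
Answer: missed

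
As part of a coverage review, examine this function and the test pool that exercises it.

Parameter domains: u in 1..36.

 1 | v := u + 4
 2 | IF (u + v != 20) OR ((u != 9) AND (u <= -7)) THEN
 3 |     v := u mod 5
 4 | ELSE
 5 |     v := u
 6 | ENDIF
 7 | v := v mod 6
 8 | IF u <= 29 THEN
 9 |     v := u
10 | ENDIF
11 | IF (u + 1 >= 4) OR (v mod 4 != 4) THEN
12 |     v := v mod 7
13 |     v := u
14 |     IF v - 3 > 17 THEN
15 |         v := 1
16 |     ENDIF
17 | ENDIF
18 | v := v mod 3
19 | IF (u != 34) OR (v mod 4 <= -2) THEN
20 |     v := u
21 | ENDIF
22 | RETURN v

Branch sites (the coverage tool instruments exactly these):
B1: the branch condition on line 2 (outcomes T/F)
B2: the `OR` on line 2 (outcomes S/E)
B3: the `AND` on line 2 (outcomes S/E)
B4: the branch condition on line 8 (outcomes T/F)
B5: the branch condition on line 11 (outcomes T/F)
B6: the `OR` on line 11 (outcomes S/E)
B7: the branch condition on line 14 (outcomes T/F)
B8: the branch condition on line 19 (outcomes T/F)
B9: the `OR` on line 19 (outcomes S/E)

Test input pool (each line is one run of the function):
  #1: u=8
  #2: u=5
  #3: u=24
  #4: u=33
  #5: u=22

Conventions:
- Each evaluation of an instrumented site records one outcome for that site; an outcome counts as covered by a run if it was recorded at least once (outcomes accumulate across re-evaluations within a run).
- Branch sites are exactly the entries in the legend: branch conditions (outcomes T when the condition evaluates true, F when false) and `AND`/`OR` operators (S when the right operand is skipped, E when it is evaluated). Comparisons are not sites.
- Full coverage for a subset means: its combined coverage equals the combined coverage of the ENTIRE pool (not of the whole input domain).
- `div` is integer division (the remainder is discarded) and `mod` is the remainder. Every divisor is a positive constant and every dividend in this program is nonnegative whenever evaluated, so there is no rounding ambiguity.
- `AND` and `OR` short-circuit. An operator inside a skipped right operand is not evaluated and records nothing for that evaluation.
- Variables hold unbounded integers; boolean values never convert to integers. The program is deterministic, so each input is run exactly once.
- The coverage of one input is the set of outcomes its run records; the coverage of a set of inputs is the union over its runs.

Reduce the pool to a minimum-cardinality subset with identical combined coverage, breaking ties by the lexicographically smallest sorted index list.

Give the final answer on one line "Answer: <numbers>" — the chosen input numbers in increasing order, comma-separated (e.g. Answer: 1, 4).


input #1 (u=8): events B2->E, B3->E, B1->F, B4->T, B6->S, B5->T, B7->F, B9->S, B8->T; covers B1=F, B2=E, B3=E, B4=T, B5=T, B6=S, B7=F, B8=T, B9=S
input #2 (u=5): events B2->S, B1->T, B4->T, B6->S, B5->T, B7->F, B9->S, B8->T; covers B1=T, B2=S, B4=T, B5=T, B6=S, B7=F, B8=T, B9=S
input #3 (u=24): events B2->S, B1->T, B4->T, B6->S, B5->T, B7->T, B9->S, B8->T; covers B1=T, B2=S, B4=T, B5=T, B6=S, B7=T, B8=T, B9=S
input #4 (u=33): events B2->S, B1->T, B4->F, B6->S, B5->T, B7->T, B9->S, B8->T; covers B1=T, B2=S, B4=F, B5=T, B6=S, B7=T, B8=T, B9=S
input #5 (u=22): events B2->S, B1->T, B4->T, B6->S, B5->T, B7->T, B9->S, B8->T; covers B1=T, B2=S, B4=T, B5=T, B6=S, B7=T, B8=T, B9=S
together the pool reaches 13 outcomes: B1=T, B1=F, B2=S, B2=E, B3=E, B4=T, B4=F, B5=T, B6=S, B7=T, B7=F, B8=T, B9=S
every size-1 subset falls short of the 13 outcomes (best: 9/13)
at size 2, {1, 4} reaches all 13 outcomes; every lexicographically earlier size-2 subset fails
Answer: 1, 4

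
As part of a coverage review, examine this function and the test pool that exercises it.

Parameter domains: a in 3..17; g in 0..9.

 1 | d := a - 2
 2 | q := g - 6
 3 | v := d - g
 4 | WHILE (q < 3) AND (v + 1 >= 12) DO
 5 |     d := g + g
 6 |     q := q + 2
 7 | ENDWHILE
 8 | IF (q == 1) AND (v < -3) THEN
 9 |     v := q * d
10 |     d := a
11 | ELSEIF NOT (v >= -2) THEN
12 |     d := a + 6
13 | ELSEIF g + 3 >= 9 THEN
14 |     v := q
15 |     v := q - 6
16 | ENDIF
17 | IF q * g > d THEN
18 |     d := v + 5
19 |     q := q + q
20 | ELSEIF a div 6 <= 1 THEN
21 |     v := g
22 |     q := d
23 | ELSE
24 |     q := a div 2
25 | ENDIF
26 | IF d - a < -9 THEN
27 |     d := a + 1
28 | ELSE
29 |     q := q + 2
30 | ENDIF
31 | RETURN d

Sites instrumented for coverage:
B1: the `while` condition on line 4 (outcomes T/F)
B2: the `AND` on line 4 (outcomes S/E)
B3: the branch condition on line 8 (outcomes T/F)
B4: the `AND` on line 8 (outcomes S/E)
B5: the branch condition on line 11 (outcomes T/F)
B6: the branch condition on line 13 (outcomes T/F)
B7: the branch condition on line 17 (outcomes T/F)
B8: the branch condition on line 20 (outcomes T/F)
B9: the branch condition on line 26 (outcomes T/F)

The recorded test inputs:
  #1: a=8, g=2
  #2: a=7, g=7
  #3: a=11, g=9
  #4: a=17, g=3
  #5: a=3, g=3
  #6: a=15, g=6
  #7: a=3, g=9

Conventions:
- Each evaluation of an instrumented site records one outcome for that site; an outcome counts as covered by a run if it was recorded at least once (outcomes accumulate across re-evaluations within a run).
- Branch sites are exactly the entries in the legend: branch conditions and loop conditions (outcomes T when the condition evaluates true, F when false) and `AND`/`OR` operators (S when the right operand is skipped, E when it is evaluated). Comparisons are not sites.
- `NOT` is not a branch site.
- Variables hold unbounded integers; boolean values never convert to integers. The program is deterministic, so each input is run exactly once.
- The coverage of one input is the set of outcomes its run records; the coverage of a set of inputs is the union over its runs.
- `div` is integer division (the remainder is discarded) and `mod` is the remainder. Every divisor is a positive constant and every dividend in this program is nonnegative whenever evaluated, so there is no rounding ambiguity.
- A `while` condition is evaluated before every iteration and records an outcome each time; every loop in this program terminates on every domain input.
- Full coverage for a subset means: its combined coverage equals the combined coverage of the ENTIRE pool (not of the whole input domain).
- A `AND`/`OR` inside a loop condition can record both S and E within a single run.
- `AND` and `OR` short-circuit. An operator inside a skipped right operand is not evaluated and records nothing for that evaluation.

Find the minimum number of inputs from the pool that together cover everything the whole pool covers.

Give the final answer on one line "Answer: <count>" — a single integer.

#1 (a=8, g=2) -> B2->E, B1->F, B4->S, B3->F, B5->F, B6->F, B7->F, B8->T, B9->F; covered: B1=F, B2=E, B3=F, B4=S, B5=F, B6=F, B7=F, B8=T, B9=F
#2 (a=7, g=7) -> B2->E, B1->F, B4->E, B3->F, B5->F, B6->T, B7->T, B9->F; covered: B1=F, B2=E, B3=F, B4=E, B5=F, B6=T, B7=T, B9=F
#3 (a=11, g=9) -> B2->S, B1->F, B4->S, B3->F, B5->F, B6->T, B7->T, B9->F; covered: B1=F, B2=S, B3=F, B4=S, B5=F, B6=T, B7=T, B9=F
#4 (a=17, g=3) -> B2->E, B1->T, B2->E, B1->T, B2->E, B1->T, B2->S, B1->F, B4->S, B3->F, B5->F, B6->F, B7->T, B9->F; covered: B1=T, B1=F, B2=S, B2=E, B3=F, B4=S, B5=F, B6=F, B7=T, B9=F
#5 (a=3, g=3) -> B2->E, B1->F, B4->S, B3->F, B5->F, B6->F, B7->F, B8->T, B9->F; covered: B1=F, B2=E, B3=F, B4=S, B5=F, B6=F, B7=F, B8=T, B9=F
#6 (a=15, g=6) -> B2->E, B1->F, B4->S, B3->F, B5->F, B6->T, B7->F, B8->F, B9->F; covered: B1=F, B2=E, B3=F, B4=S, B5=F, B6=T, B7=F, B8=F, B9=F
#7 (a=3, g=9) -> B2->S, B1->F, B4->S, B3->F, B5->T, B7->T, B9->F; covered: B1=F, B2=S, B3=F, B4=S, B5=T, B7=T, B9=F
together the pool reaches 16 outcomes: B1=T, B1=F, B2=S, B2=E, B3=F, B4=S, B4=E, B5=T, B5=F, B6=T, B6=F, B7=T, B7=F, B8=T, B8=F, B9=F
checked all size-1 subsets: none covers 16 outcomes (max 10/16)
checked all size-2 subsets: none covers 16 outcomes (max 13/16)
checked all size-3 subsets: none covers 16 outcomes (max 14/16)
checked all size-4 subsets: none covers 16 outcomes (max 15/16)
at size 5, {1, 2, 4, 6, 7} reaches all 16 outcomes; every lexicographically earlier size-5 subset fails

Answer: 5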